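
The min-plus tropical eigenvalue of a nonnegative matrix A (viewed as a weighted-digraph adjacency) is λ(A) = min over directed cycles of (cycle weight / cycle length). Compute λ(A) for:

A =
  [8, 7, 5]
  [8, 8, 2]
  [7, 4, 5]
λ(A) = 3

Enumerate directed cycles and compute their means (weight / length). Sample:
  cycle 0 → 0: weight = 8, length = 1, mean = 8/1 ≈ 8.000
  cycle 1 → 1: weight = 8, length = 1, mean = 8/1 ≈ 8.000
  cycle 2 → 2: weight = 5, length = 1, mean = 5/1 ≈ 5.000
  cycle 0 → 1 → 0: weight = 15, length = 2, mean = 15/2 ≈ 7.500
  cycle 0 → 2 → 0: weight = 12, length = 2, mean = 12/2 ≈ 6.000
  cycle 1 → 0 → 1: weight = 15, length = 2, mean = 15/2 ≈ 7.500
Minimum mean = 3.000, attained e.g. along the cycle 1 → 2 → 1 with weight 6 and length 2. So λ(A) = 6/2 = 3.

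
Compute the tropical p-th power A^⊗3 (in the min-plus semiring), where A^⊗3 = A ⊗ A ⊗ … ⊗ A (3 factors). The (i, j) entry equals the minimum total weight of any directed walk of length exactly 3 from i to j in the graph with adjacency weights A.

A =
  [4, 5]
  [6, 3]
A^⊗3 =
  [12, 11]
  [12, 9]

Each entry (A^⊗3)_ij equals the minimum over all length-3 walks i = v_0 → v_1 → … → v_3 = j of Σ_t A[v_t][v_{t+1}]. For example, for (i, j) = (0, 1) we minimise over 4 possible intermediate vertex sequences; the minimum is 11, attained along the walk 0 → 1 → 1 → 1.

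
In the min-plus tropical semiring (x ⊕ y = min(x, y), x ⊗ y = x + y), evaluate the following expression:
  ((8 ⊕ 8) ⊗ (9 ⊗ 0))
((8 ⊕ 8) ⊗ (9 ⊗ 0)) = 17

Expand innermost to outermost. Recall ⊕ takes the minimum of its arguments and ⊗ takes their sum. Working out the expression ((8 ⊕ 8) ⊗ (9 ⊗ 0)) gives 17.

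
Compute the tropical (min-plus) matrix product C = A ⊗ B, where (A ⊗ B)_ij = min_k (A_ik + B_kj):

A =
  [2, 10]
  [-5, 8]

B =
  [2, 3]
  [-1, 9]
A ⊗ B =
  [4, 5]
  [-3, -2]

Apply the min-plus product entry-by-entry:
  C[0][0] = min over k of (A[0][0] + B[0][0] = 2 + 2 = 4, A[0][1] + B[1][0] = 10 + -1 = 9) = 4 (attained at k = 0)
  C[0][1] = min over k of (A[0][0] + B[0][1] = 2 + 3 = 5, A[0][1] + B[1][1] = 10 + 9 = 19) = 5 (attained at k = 0)
  C[1][0] = min over k of (A[1][0] + B[0][0] = -5 + 2 = -3, A[1][1] + B[1][0] = 8 + -1 = 7) = -3 (attained at k = 0)
  C[1][1] = min over k of (A[1][0] + B[0][1] = -5 + 3 = -2, A[1][1] + B[1][1] = 8 + 9 = 17) = -2 (attained at k = 0)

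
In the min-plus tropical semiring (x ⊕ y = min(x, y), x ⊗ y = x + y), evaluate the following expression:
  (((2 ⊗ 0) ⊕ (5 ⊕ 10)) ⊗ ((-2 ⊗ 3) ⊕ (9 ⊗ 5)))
(((2 ⊗ 0) ⊕ (5 ⊕ 10)) ⊗ ((-2 ⊗ 3) ⊕ (9 ⊗ 5))) = 3

Expand innermost to outermost. Recall ⊕ takes the minimum of its arguments and ⊗ takes their sum. Working out the expression (((2 ⊗ 0) ⊕ (5 ⊕ 10)) ⊗ ((-2 ⊗ 3) ⊕ (9 ⊗ 5))) gives 3.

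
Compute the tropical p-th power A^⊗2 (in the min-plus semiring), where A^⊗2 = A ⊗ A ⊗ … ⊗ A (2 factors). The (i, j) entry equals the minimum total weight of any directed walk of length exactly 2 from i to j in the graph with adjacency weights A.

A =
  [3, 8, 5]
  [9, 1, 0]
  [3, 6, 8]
A^⊗2 =
  [6, 9, 8]
  [3, 2, 1]
  [6, 7, 6]

Each entry (A^⊗2)_ij equals the minimum over all length-2 walks i = v_0 → v_1 → … → v_2 = j of Σ_t A[v_t][v_{t+1}]. For example, for (i, j) = (0, 2) we minimise over 3 possible intermediate vertex sequences; the minimum is 8, attained along the walk 0 → 0 → 2.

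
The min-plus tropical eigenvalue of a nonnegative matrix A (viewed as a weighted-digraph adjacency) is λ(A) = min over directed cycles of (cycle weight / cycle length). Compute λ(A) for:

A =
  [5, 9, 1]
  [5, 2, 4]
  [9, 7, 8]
λ(A) = 2

Enumerate directed cycles and compute their means (weight / length). Sample:
  cycle 0 → 0: weight = 5, length = 1, mean = 5/1 ≈ 5.000
  cycle 1 → 1: weight = 2, length = 1, mean = 2/1 ≈ 2.000
  cycle 2 → 2: weight = 8, length = 1, mean = 8/1 ≈ 8.000
  cycle 0 → 1 → 0: weight = 14, length = 2, mean = 14/2 ≈ 7.000
  cycle 0 → 2 → 0: weight = 10, length = 2, mean = 10/2 ≈ 5.000
  cycle 1 → 0 → 1: weight = 14, length = 2, mean = 14/2 ≈ 7.000
Minimum mean = 2.000, attained e.g. along the cycle 1 → 1 with weight 2 and length 1. So λ(A) = 2/1 = 2.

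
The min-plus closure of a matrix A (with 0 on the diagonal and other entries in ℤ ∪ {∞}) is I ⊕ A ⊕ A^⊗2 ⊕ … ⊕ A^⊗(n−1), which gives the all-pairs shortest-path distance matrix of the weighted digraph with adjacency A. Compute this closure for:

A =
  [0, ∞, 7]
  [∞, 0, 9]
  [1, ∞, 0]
Closure =
  [0, ∞, 7]
  [10, 0, 9]
  [1, ∞, 0]

This is the Floyd-Warshall all-pairs shortest-path computation. For each intermediate vertex k = 0, 1, …, 2, update dist[i][j] ← min(dist[i][j], dist[i][k] + dist[k][j]). The final matrix gives, for each (i, j), the minimum total weight of any directed path from i to j (possibly empty when i = j).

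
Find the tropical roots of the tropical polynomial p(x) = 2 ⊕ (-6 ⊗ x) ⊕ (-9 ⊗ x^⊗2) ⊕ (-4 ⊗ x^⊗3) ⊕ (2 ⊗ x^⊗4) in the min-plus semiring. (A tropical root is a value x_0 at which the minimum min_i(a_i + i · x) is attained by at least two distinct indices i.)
Roots: {-6, -5, 3, 8}

Each tropical root is a break point of the lower envelope of the lines y = a_i + i · x (there are 5 lines, with slopes 0, 1, ..., 4). Only the lines that attain the minimum somewhere contribute to roots; other lines are dominated. Here the surviving (envelope) indices are i = 4, i = 3, i = 2, i = 1, i = 0.
Intersections between consecutive envelope lines give the roots: for adjacent envelope indices i < j the intersection is x = (a_i − a_j) / (j − i). Reading off the sorted break points: {-6, -5, 3, 8}.
Verification: at each break x_0, at least two indices attain the minimum of min_i(a_i + i · x_0).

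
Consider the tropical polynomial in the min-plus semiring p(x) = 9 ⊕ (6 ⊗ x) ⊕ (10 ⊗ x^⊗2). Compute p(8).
p(8) = 9

A tropical monomial a ⊗ x^⊗i evaluates to a + i · x. Evaluating each term at x = 8:
  Term 0 contributes 9 + 0 · 8 = 9
  Term 1 contributes 6 + 1 · 8 = 14
  Term 2 contributes 10 + 2 · 8 = 26
p(8) = ⊕ of these = min[9, 14, 26] = 9.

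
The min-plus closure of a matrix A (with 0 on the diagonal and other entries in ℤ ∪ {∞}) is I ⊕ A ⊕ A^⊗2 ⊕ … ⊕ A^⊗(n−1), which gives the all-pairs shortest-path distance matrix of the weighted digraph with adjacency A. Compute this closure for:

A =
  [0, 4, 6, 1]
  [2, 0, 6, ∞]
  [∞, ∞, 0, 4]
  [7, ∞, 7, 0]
Closure =
  [0, 4, 6, 1]
  [2, 0, 6, 3]
  [11, 15, 0, 4]
  [7, 11, 7, 0]

This is the Floyd-Warshall all-pairs shortest-path computation. For each intermediate vertex k = 0, 1, …, 3, update dist[i][j] ← min(dist[i][j], dist[i][k] + dist[k][j]). The final matrix gives, for each (i, j), the minimum total weight of any directed path from i to j (possibly empty when i = j).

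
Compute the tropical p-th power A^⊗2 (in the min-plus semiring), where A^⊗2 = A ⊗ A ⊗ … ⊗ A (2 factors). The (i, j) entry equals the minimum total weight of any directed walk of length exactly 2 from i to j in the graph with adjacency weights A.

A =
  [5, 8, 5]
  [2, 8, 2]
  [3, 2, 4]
A^⊗2 =
  [8, 7, 9]
  [5, 4, 6]
  [4, 6, 4]

Each entry (A^⊗2)_ij equals the minimum over all length-2 walks i = v_0 → v_1 → … → v_2 = j of Σ_t A[v_t][v_{t+1}]. For example, for (i, j) = (0, 2) we minimise over 3 possible intermediate vertex sequences; the minimum is 9, attained along the walk 0 → 2 → 2.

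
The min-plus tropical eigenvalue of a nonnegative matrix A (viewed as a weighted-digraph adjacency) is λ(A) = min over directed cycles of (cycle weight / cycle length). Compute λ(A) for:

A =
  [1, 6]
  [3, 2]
λ(A) = 1

Enumerate directed cycles and compute their means (weight / length). Sample:
  cycle 0 → 0: weight = 1, length = 1, mean = 1/1 ≈ 1.000
  cycle 1 → 1: weight = 2, length = 1, mean = 2/1 ≈ 2.000
  cycle 0 → 1 → 0: weight = 9, length = 2, mean = 9/2 ≈ 4.500
  cycle 1 → 0 → 1: weight = 9, length = 2, mean = 9/2 ≈ 4.500
Minimum mean = 1.000, attained e.g. along the cycle 0 → 0 with weight 1 and length 1. So λ(A) = 1/1 = 1.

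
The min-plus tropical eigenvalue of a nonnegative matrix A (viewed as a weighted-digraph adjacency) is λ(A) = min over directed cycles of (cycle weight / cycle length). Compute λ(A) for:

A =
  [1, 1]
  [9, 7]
λ(A) = 1

Enumerate directed cycles and compute their means (weight / length). Sample:
  cycle 0 → 0: weight = 1, length = 1, mean = 1/1 ≈ 1.000
  cycle 1 → 1: weight = 7, length = 1, mean = 7/1 ≈ 7.000
  cycle 0 → 1 → 0: weight = 10, length = 2, mean = 10/2 ≈ 5.000
  cycle 1 → 0 → 1: weight = 10, length = 2, mean = 10/2 ≈ 5.000
Minimum mean = 1.000, attained e.g. along the cycle 0 → 0 with weight 1 and length 1. So λ(A) = 1/1 = 1.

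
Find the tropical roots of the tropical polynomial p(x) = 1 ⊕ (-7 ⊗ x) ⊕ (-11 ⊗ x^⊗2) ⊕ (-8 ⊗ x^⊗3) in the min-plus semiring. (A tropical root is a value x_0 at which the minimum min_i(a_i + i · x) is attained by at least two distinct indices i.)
Roots: {-3, 4, 8}

Each tropical root is a break point of the lower envelope of the lines y = a_i + i · x (there are 4 lines, with slopes 0, 1, ..., 3). Only the lines that attain the minimum somewhere contribute to roots; other lines are dominated. Here the surviving (envelope) indices are i = 3, i = 2, i = 1, i = 0.
Intersections between consecutive envelope lines give the roots: for adjacent envelope indices i < j the intersection is x = (a_i − a_j) / (j − i). Reading off the sorted break points: {-3, 4, 8}.
Verification: at each break x_0, at least two indices attain the minimum of min_i(a_i + i · x_0).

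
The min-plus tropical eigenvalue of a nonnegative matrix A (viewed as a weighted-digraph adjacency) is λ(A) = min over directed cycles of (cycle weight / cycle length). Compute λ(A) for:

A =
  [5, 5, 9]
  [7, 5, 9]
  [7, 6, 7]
λ(A) = 5

Enumerate directed cycles and compute their means (weight / length). Sample:
  cycle 0 → 0: weight = 5, length = 1, mean = 5/1 ≈ 5.000
  cycle 1 → 1: weight = 5, length = 1, mean = 5/1 ≈ 5.000
  cycle 2 → 2: weight = 7, length = 1, mean = 7/1 ≈ 7.000
  cycle 0 → 1 → 0: weight = 12, length = 2, mean = 12/2 ≈ 6.000
  cycle 0 → 2 → 0: weight = 16, length = 2, mean = 16/2 ≈ 8.000
  cycle 1 → 0 → 1: weight = 12, length = 2, mean = 12/2 ≈ 6.000
Minimum mean = 5.000, attained e.g. along the cycle 0 → 0 with weight 5 and length 1. So λ(A) = 5/1 = 5.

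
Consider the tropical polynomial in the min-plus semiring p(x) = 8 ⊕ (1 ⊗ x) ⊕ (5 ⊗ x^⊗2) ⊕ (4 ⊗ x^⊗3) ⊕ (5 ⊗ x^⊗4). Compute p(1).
p(1) = 2

A tropical monomial a ⊗ x^⊗i evaluates to a + i · x. Evaluating each term at x = 1:
  Term 0 contributes 8 + 0 · 1 = 8
  Term 1 contributes 1 + 1 · 1 = 2
  Term 2 contributes 5 + 2 · 1 = 7
  Term 3 contributes 4 + 3 · 1 = 7
  Term 4 contributes 5 + 4 · 1 = 9
p(1) = ⊕ of these = min[8, 2, 7, 7, 9] = 2.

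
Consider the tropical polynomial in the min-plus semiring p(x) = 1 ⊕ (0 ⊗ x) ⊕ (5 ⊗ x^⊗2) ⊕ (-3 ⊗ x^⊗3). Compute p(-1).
p(-1) = -6

A tropical monomial a ⊗ x^⊗i evaluates to a + i · x. Evaluating each term at x = -1:
  Term 0 contributes 1 + 0 · -1 = 1
  Term 1 contributes 0 + 1 · -1 = -1
  Term 2 contributes 5 + 2 · -1 = 3
  Term 3 contributes -3 + 3 · -1 = -6
p(-1) = ⊕ of these = min[1, -1, 3, -6] = -6.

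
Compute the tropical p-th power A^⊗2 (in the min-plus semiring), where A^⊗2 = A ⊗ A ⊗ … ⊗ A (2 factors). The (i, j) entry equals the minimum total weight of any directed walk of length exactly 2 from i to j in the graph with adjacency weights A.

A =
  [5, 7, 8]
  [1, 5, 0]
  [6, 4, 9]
A^⊗2 =
  [8, 12, 7]
  [6, 4, 5]
  [5, 9, 4]

Each entry (A^⊗2)_ij equals the minimum over all length-2 walks i = v_0 → v_1 → … → v_2 = j of Σ_t A[v_t][v_{t+1}]. For example, for (i, j) = (0, 2) we minimise over 3 possible intermediate vertex sequences; the minimum is 7, attained along the walk 0 → 1 → 2.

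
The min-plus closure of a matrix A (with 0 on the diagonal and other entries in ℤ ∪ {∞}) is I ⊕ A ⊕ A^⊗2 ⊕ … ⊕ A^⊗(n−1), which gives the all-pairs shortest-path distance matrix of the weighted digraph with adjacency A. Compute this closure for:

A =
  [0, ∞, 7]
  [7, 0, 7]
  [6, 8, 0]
Closure =
  [0, 15, 7]
  [7, 0, 7]
  [6, 8, 0]

This is the Floyd-Warshall all-pairs shortest-path computation. For each intermediate vertex k = 0, 1, …, 2, update dist[i][j] ← min(dist[i][j], dist[i][k] + dist[k][j]). The final matrix gives, for each (i, j), the minimum total weight of any directed path from i to j (possibly empty when i = j).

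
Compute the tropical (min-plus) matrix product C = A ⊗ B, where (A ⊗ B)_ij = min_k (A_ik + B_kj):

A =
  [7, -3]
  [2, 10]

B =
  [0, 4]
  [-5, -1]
A ⊗ B =
  [-8, -4]
  [2, 6]

Apply the min-plus product entry-by-entry:
  C[0][0] = min over k of (A[0][0] + B[0][0] = 7 + 0 = 7, A[0][1] + B[1][0] = -3 + -5 = -8) = -8 (attained at k = 1)
  C[0][1] = min over k of (A[0][0] + B[0][1] = 7 + 4 = 11, A[0][1] + B[1][1] = -3 + -1 = -4) = -4 (attained at k = 1)
  C[1][0] = min over k of (A[1][0] + B[0][0] = 2 + 0 = 2, A[1][1] + B[1][0] = 10 + -5 = 5) = 2 (attained at k = 0)
  C[1][1] = min over k of (A[1][0] + B[0][1] = 2 + 4 = 6, A[1][1] + B[1][1] = 10 + -1 = 9) = 6 (attained at k = 0)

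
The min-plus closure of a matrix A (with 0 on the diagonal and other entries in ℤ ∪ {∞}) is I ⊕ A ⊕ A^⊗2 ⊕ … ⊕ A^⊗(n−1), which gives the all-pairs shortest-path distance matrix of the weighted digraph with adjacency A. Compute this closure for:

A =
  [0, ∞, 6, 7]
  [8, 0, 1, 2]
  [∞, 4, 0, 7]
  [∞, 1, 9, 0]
Closure =
  [0, 8, 6, 7]
  [8, 0, 1, 2]
  [12, 4, 0, 6]
  [9, 1, 2, 0]

This is the Floyd-Warshall all-pairs shortest-path computation. For each intermediate vertex k = 0, 1, …, 3, update dist[i][j] ← min(dist[i][j], dist[i][k] + dist[k][j]). The final matrix gives, for each (i, j), the minimum total weight of any directed path from i to j (possibly empty when i = j).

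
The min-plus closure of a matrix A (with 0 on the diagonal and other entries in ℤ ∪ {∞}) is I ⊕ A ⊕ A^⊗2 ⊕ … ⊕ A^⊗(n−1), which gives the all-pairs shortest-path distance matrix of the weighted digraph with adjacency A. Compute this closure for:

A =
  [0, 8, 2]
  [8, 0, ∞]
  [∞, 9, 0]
Closure =
  [0, 8, 2]
  [8, 0, 10]
  [17, 9, 0]

This is the Floyd-Warshall all-pairs shortest-path computation. For each intermediate vertex k = 0, 1, …, 2, update dist[i][j] ← min(dist[i][j], dist[i][k] + dist[k][j]). The final matrix gives, for each (i, j), the minimum total weight of any directed path from i to j (possibly empty when i = j).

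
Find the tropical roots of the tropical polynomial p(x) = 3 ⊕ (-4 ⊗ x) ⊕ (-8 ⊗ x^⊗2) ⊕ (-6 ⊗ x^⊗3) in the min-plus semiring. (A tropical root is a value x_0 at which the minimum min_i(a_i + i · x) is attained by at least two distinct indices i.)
Roots: {-2, 4, 7}

Each tropical root is a break point of the lower envelope of the lines y = a_i + i · x (there are 4 lines, with slopes 0, 1, ..., 3). Only the lines that attain the minimum somewhere contribute to roots; other lines are dominated. Here the surviving (envelope) indices are i = 3, i = 2, i = 1, i = 0.
Intersections between consecutive envelope lines give the roots: for adjacent envelope indices i < j the intersection is x = (a_i − a_j) / (j − i). Reading off the sorted break points: {-2, 4, 7}.
Verification: at each break x_0, at least two indices attain the minimum of min_i(a_i + i · x_0).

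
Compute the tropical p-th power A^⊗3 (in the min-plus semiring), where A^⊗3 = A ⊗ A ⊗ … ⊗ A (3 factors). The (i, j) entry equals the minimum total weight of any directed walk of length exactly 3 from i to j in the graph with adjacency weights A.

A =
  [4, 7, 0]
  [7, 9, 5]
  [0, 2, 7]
A^⊗3 =
  [4, 6, 0]
  [7, 9, 5]
  [0, 2, 4]

Each entry (A^⊗3)_ij equals the minimum over all length-3 walks i = v_0 → v_1 → … → v_3 = j of Σ_t A[v_t][v_{t+1}]. For example, for (i, j) = (0, 2) we minimise over 9 possible intermediate vertex sequences; the minimum is 0, attained along the walk 0 → 2 → 0 → 2.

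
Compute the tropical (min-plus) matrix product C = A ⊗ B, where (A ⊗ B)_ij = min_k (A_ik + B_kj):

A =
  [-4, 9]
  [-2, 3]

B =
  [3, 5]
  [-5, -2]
A ⊗ B =
  [-1, 1]
  [-2, 1]

Apply the min-plus product entry-by-entry:
  C[0][0] = min over k of (A[0][0] + B[0][0] = -4 + 3 = -1, A[0][1] + B[1][0] = 9 + -5 = 4) = -1 (attained at k = 0)
  C[0][1] = min over k of (A[0][0] + B[0][1] = -4 + 5 = 1, A[0][1] + B[1][1] = 9 + -2 = 7) = 1 (attained at k = 0)
  C[1][0] = min over k of (A[1][0] + B[0][0] = -2 + 3 = 1, A[1][1] + B[1][0] = 3 + -5 = -2) = -2 (attained at k = 1)
  C[1][1] = min over k of (A[1][0] + B[0][1] = -2 + 5 = 3, A[1][1] + B[1][1] = 3 + -2 = 1) = 1 (attained at k = 1)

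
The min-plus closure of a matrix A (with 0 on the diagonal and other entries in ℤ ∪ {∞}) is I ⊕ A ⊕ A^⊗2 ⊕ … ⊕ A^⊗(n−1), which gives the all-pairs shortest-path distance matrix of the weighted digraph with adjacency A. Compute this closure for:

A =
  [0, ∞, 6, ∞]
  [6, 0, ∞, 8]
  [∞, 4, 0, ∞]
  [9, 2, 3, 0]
Closure =
  [0, 10, 6, 18]
  [6, 0, 11, 8]
  [10, 4, 0, 12]
  [8, 2, 3, 0]

This is the Floyd-Warshall all-pairs shortest-path computation. For each intermediate vertex k = 0, 1, …, 3, update dist[i][j] ← min(dist[i][j], dist[i][k] + dist[k][j]). The final matrix gives, for each (i, j), the minimum total weight of any directed path from i to j (possibly empty when i = j).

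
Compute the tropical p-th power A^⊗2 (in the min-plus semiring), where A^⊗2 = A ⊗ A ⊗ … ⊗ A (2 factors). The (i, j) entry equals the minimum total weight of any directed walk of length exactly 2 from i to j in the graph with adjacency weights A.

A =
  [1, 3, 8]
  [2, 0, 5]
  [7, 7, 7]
A^⊗2 =
  [2, 3, 8]
  [2, 0, 5]
  [8, 7, 12]

Each entry (A^⊗2)_ij equals the minimum over all length-2 walks i = v_0 → v_1 → … → v_2 = j of Σ_t A[v_t][v_{t+1}]. For example, for (i, j) = (0, 2) we minimise over 3 possible intermediate vertex sequences; the minimum is 8, attained along the walk 0 → 1 → 2.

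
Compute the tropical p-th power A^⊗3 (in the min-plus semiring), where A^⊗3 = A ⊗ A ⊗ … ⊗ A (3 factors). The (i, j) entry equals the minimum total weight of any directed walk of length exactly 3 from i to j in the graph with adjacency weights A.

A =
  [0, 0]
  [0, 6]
A^⊗3 =
  [0, 0]
  [0, 0]

Each entry (A^⊗3)_ij equals the minimum over all length-3 walks i = v_0 → v_1 → … → v_3 = j of Σ_t A[v_t][v_{t+1}]. For example, for (i, j) = (0, 1) we minimise over 4 possible intermediate vertex sequences; the minimum is 0, attained along the walk 0 → 0 → 0 → 1.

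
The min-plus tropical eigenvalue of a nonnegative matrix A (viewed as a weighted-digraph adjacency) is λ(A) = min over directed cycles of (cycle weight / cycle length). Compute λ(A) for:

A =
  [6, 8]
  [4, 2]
λ(A) = 2

Enumerate directed cycles and compute their means (weight / length). Sample:
  cycle 0 → 0: weight = 6, length = 1, mean = 6/1 ≈ 6.000
  cycle 1 → 1: weight = 2, length = 1, mean = 2/1 ≈ 2.000
  cycle 0 → 1 → 0: weight = 12, length = 2, mean = 12/2 ≈ 6.000
  cycle 1 → 0 → 1: weight = 12, length = 2, mean = 12/2 ≈ 6.000
Minimum mean = 2.000, attained e.g. along the cycle 1 → 1 with weight 2 and length 1. So λ(A) = 2/1 = 2.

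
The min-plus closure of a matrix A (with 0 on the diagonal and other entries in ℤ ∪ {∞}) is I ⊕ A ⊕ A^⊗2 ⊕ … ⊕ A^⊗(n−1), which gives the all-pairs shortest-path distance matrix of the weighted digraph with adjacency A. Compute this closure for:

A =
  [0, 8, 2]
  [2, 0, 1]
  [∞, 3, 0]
Closure =
  [0, 5, 2]
  [2, 0, 1]
  [5, 3, 0]

This is the Floyd-Warshall all-pairs shortest-path computation. For each intermediate vertex k = 0, 1, …, 2, update dist[i][j] ← min(dist[i][j], dist[i][k] + dist[k][j]). The final matrix gives, for each (i, j), the minimum total weight of any directed path from i to j (possibly empty when i = j).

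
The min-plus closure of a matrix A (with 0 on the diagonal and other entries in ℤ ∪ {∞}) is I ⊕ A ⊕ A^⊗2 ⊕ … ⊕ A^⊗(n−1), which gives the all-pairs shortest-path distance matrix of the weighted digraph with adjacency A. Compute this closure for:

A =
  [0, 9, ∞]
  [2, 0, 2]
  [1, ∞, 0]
Closure =
  [0, 9, 11]
  [2, 0, 2]
  [1, 10, 0]

This is the Floyd-Warshall all-pairs shortest-path computation. For each intermediate vertex k = 0, 1, …, 2, update dist[i][j] ← min(dist[i][j], dist[i][k] + dist[k][j]). The final matrix gives, for each (i, j), the minimum total weight of any directed path from i to j (possibly empty when i = j).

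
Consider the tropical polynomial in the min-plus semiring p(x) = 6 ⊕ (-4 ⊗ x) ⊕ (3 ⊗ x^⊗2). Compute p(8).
p(8) = 4

A tropical monomial a ⊗ x^⊗i evaluates to a + i · x. Evaluating each term at x = 8:
  Term 0 contributes 6 + 0 · 8 = 6
  Term 1 contributes -4 + 1 · 8 = 4
  Term 2 contributes 3 + 2 · 8 = 19
p(8) = ⊕ of these = min[6, 4, 19] = 4.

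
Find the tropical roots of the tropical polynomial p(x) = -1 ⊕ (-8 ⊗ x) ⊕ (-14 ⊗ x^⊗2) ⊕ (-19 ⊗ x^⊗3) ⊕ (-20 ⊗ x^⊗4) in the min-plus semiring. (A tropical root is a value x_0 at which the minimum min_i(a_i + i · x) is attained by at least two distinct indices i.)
Roots: {1, 5, 6, 7}

Each tropical root is a break point of the lower envelope of the lines y = a_i + i · x (there are 5 lines, with slopes 0, 1, ..., 4). Only the lines that attain the minimum somewhere contribute to roots; other lines are dominated. Here the surviving (envelope) indices are i = 4, i = 3, i = 2, i = 1, i = 0.
Intersections between consecutive envelope lines give the roots: for adjacent envelope indices i < j the intersection is x = (a_i − a_j) / (j − i). Reading off the sorted break points: {1, 5, 6, 7}.
Verification: at each break x_0, at least two indices attain the minimum of min_i(a_i + i · x_0).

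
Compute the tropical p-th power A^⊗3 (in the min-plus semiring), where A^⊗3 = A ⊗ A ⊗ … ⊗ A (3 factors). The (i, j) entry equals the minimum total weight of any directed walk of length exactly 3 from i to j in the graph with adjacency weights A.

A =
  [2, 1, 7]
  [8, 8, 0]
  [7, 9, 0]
A^⊗3 =
  [6, 5, 1]
  [7, 8, 0]
  [7, 8, 0]

Each entry (A^⊗3)_ij equals the minimum over all length-3 walks i = v_0 → v_1 → … → v_3 = j of Σ_t A[v_t][v_{t+1}]. For example, for (i, j) = (0, 2) we minimise over 9 possible intermediate vertex sequences; the minimum is 1, attained along the walk 0 → 1 → 2 → 2.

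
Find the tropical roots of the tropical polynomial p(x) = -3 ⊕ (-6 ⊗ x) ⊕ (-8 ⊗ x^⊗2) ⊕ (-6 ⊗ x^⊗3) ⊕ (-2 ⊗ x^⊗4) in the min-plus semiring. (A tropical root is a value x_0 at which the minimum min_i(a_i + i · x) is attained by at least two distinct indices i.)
Roots: {-4, -2, 2, 3}

Each tropical root is a break point of the lower envelope of the lines y = a_i + i · x (there are 5 lines, with slopes 0, 1, ..., 4). Only the lines that attain the minimum somewhere contribute to roots; other lines are dominated. Here the surviving (envelope) indices are i = 4, i = 3, i = 2, i = 1, i = 0.
Intersections between consecutive envelope lines give the roots: for adjacent envelope indices i < j the intersection is x = (a_i − a_j) / (j − i). Reading off the sorted break points: {-4, -2, 2, 3}.
Verification: at each break x_0, at least two indices attain the minimum of min_i(a_i + i · x_0).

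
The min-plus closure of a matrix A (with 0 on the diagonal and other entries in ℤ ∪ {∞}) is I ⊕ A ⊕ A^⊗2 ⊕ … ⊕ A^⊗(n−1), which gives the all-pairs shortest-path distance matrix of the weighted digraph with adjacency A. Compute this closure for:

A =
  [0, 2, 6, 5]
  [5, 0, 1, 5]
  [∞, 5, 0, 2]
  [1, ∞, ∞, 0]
Closure =
  [0, 2, 3, 5]
  [4, 0, 1, 3]
  [3, 5, 0, 2]
  [1, 3, 4, 0]

This is the Floyd-Warshall all-pairs shortest-path computation. For each intermediate vertex k = 0, 1, …, 3, update dist[i][j] ← min(dist[i][j], dist[i][k] + dist[k][j]). The final matrix gives, for each (i, j), the minimum total weight of any directed path from i to j (possibly empty when i = j).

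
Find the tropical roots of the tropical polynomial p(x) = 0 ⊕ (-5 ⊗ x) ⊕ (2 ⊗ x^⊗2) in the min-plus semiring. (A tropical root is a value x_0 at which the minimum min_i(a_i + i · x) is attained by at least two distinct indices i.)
Roots: {-7, 5}

Each tropical root is a break point of the lower envelope of the lines y = a_i + i · x (there are 3 lines, with slopes 0, 1, ..., 2). Only the lines that attain the minimum somewhere contribute to roots; other lines are dominated. Here the surviving (envelope) indices are i = 2, i = 1, i = 0.
Intersections between consecutive envelope lines give the roots: for adjacent envelope indices i < j the intersection is x = (a_i − a_j) / (j − i). Reading off the sorted break points: {-7, 5}.
Verification: at each break x_0, at least two indices attain the minimum of min_i(a_i + i · x_0).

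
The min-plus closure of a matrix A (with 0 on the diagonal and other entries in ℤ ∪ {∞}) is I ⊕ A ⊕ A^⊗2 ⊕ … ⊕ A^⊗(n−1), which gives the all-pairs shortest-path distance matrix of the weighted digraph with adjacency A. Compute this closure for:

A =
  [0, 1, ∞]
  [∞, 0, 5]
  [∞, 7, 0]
Closure =
  [0, 1, 6]
  [∞, 0, 5]
  [∞, 7, 0]

This is the Floyd-Warshall all-pairs shortest-path computation. For each intermediate vertex k = 0, 1, …, 2, update dist[i][j] ← min(dist[i][j], dist[i][k] + dist[k][j]). The final matrix gives, for each (i, j), the minimum total weight of any directed path from i to j (possibly empty when i = j).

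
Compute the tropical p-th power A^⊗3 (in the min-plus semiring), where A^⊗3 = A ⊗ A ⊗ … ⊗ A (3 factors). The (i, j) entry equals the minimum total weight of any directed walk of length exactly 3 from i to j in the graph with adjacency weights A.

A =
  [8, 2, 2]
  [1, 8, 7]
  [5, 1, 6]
A^⊗3 =
  [4, 5, 5]
  [4, 4, 9]
  [8, 4, 4]

Each entry (A^⊗3)_ij equals the minimum over all length-3 walks i = v_0 → v_1 → … → v_3 = j of Σ_t A[v_t][v_{t+1}]. For example, for (i, j) = (0, 2) we minimise over 9 possible intermediate vertex sequences; the minimum is 5, attained along the walk 0 → 1 → 0 → 2.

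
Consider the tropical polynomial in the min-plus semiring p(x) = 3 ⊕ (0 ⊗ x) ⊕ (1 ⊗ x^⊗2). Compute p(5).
p(5) = 3

A tropical monomial a ⊗ x^⊗i evaluates to a + i · x. Evaluating each term at x = 5:
  Term 0 contributes 3 + 0 · 5 = 3
  Term 1 contributes 0 + 1 · 5 = 5
  Term 2 contributes 1 + 2 · 5 = 11
p(5) = ⊕ of these = min[3, 5, 11] = 3.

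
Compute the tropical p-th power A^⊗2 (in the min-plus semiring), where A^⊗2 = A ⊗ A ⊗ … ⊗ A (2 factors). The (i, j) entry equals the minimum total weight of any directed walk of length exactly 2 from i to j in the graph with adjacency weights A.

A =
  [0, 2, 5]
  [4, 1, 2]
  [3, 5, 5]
A^⊗2 =
  [0, 2, 4]
  [4, 2, 3]
  [3, 5, 7]

Each entry (A^⊗2)_ij equals the minimum over all length-2 walks i = v_0 → v_1 → … → v_2 = j of Σ_t A[v_t][v_{t+1}]. For example, for (i, j) = (0, 2) we minimise over 3 possible intermediate vertex sequences; the minimum is 4, attained along the walk 0 → 1 → 2.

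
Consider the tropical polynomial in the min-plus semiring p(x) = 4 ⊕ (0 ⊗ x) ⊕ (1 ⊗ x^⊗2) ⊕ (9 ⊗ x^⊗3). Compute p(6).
p(6) = 4

A tropical monomial a ⊗ x^⊗i evaluates to a + i · x. Evaluating each term at x = 6:
  Term 0 contributes 4 + 0 · 6 = 4
  Term 1 contributes 0 + 1 · 6 = 6
  Term 2 contributes 1 + 2 · 6 = 13
  Term 3 contributes 9 + 3 · 6 = 27
p(6) = ⊕ of these = min[4, 6, 13, 27] = 4.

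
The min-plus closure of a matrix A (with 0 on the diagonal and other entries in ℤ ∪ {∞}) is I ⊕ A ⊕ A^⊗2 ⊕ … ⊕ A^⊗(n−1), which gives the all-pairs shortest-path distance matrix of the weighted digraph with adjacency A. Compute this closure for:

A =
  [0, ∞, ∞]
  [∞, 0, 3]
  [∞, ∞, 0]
Closure =
  [0, ∞, ∞]
  [∞, 0, 3]
  [∞, ∞, 0]

This is the Floyd-Warshall all-pairs shortest-path computation. For each intermediate vertex k = 0, 1, …, 2, update dist[i][j] ← min(dist[i][j], dist[i][k] + dist[k][j]). The final matrix gives, for each (i, j), the minimum total weight of any directed path from i to j (possibly empty when i = j).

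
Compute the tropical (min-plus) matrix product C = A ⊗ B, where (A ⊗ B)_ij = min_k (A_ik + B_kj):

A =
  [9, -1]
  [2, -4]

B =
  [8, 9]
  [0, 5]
A ⊗ B =
  [-1, 4]
  [-4, 1]

Apply the min-plus product entry-by-entry:
  C[0][0] = min over k of (A[0][0] + B[0][0] = 9 + 8 = 17, A[0][1] + B[1][0] = -1 + 0 = -1) = -1 (attained at k = 1)
  C[0][1] = min over k of (A[0][0] + B[0][1] = 9 + 9 = 18, A[0][1] + B[1][1] = -1 + 5 = 4) = 4 (attained at k = 1)
  C[1][0] = min over k of (A[1][0] + B[0][0] = 2 + 8 = 10, A[1][1] + B[1][0] = -4 + 0 = -4) = -4 (attained at k = 1)
  C[1][1] = min over k of (A[1][0] + B[0][1] = 2 + 9 = 11, A[1][1] + B[1][1] = -4 + 5 = 1) = 1 (attained at k = 1)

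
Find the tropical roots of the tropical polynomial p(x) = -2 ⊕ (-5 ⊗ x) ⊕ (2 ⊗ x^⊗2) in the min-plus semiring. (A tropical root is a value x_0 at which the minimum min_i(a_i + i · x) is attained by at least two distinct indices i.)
Roots: {-7, 3}

Each tropical root is a break point of the lower envelope of the lines y = a_i + i · x (there are 3 lines, with slopes 0, 1, ..., 2). Only the lines that attain the minimum somewhere contribute to roots; other lines are dominated. Here the surviving (envelope) indices are i = 2, i = 1, i = 0.
Intersections between consecutive envelope lines give the roots: for adjacent envelope indices i < j the intersection is x = (a_i − a_j) / (j − i). Reading off the sorted break points: {-7, 3}.
Verification: at each break x_0, at least two indices attain the minimum of min_i(a_i + i · x_0).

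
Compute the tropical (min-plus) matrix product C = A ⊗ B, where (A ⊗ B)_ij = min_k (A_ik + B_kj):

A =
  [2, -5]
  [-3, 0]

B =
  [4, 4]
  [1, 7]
A ⊗ B =
  [-4, 2]
  [1, 1]

Apply the min-plus product entry-by-entry:
  C[0][0] = min over k of (A[0][0] + B[0][0] = 2 + 4 = 6, A[0][1] + B[1][0] = -5 + 1 = -4) = -4 (attained at k = 1)
  C[0][1] = min over k of (A[0][0] + B[0][1] = 2 + 4 = 6, A[0][1] + B[1][1] = -5 + 7 = 2) = 2 (attained at k = 1)
  C[1][0] = min over k of (A[1][0] + B[0][0] = -3 + 4 = 1, A[1][1] + B[1][0] = 0 + 1 = 1) = 1 (attained at k = 0)
  C[1][1] = min over k of (A[1][0] + B[0][1] = -3 + 4 = 1, A[1][1] + B[1][1] = 0 + 7 = 7) = 1 (attained at k = 0)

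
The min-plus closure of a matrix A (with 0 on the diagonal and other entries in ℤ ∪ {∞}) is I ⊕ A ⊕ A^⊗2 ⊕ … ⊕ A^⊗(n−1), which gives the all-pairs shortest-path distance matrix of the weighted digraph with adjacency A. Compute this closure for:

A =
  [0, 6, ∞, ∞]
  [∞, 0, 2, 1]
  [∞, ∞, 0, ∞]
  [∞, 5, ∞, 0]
Closure =
  [0, 6, 8, 7]
  [∞, 0, 2, 1]
  [∞, ∞, 0, ∞]
  [∞, 5, 7, 0]

This is the Floyd-Warshall all-pairs shortest-path computation. For each intermediate vertex k = 0, 1, …, 3, update dist[i][j] ← min(dist[i][j], dist[i][k] + dist[k][j]). The final matrix gives, for each (i, j), the minimum total weight of any directed path from i to j (possibly empty when i = j).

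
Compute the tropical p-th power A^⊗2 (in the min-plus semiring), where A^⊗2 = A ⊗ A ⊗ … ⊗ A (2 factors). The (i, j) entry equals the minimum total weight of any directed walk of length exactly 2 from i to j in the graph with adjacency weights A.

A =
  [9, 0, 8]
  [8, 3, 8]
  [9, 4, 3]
A^⊗2 =
  [8, 3, 8]
  [11, 6, 11]
  [12, 7, 6]

Each entry (A^⊗2)_ij equals the minimum over all length-2 walks i = v_0 → v_1 → … → v_2 = j of Σ_t A[v_t][v_{t+1}]. For example, for (i, j) = (0, 2) we minimise over 3 possible intermediate vertex sequences; the minimum is 8, attained along the walk 0 → 1 → 2.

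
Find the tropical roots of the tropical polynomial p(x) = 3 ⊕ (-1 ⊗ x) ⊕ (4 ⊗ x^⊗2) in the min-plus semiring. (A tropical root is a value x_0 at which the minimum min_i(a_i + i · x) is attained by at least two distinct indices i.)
Roots: {-5, 4}

Each tropical root is a break point of the lower envelope of the lines y = a_i + i · x (there are 3 lines, with slopes 0, 1, ..., 2). Only the lines that attain the minimum somewhere contribute to roots; other lines are dominated. Here the surviving (envelope) indices are i = 2, i = 1, i = 0.
Intersections between consecutive envelope lines give the roots: for adjacent envelope indices i < j the intersection is x = (a_i − a_j) / (j − i). Reading off the sorted break points: {-5, 4}.
Verification: at each break x_0, at least two indices attain the minimum of min_i(a_i + i · x_0).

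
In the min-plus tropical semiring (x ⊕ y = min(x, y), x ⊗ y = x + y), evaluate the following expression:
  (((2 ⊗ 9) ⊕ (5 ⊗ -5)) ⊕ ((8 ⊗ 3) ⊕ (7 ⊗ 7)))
(((2 ⊗ 9) ⊕ (5 ⊗ -5)) ⊕ ((8 ⊗ 3) ⊕ (7 ⊗ 7))) = 0

Expand innermost to outermost. Recall ⊕ takes the minimum of its arguments and ⊗ takes their sum. Working out the expression (((2 ⊗ 9) ⊕ (5 ⊗ -5)) ⊕ ((8 ⊗ 3) ⊕ (7 ⊗ 7))) gives 0.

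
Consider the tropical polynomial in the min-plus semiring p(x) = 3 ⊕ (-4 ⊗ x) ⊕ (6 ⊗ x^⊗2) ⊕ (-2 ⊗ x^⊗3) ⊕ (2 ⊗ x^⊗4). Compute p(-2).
p(-2) = -8

A tropical monomial a ⊗ x^⊗i evaluates to a + i · x. Evaluating each term at x = -2:
  Term 0 contributes 3 + 0 · -2 = 3
  Term 1 contributes -4 + 1 · -2 = -6
  Term 2 contributes 6 + 2 · -2 = 2
  Term 3 contributes -2 + 3 · -2 = -8
  Term 4 contributes 2 + 4 · -2 = -6
p(-2) = ⊕ of these = min[3, -6, 2, -8, -6] = -8.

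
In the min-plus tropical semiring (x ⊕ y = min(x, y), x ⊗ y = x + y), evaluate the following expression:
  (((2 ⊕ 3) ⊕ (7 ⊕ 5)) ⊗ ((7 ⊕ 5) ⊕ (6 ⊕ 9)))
(((2 ⊕ 3) ⊕ (7 ⊕ 5)) ⊗ ((7 ⊕ 5) ⊕ (6 ⊕ 9))) = 7

Expand innermost to outermost. Recall ⊕ takes the minimum of its arguments and ⊗ takes their sum. Working out the expression (((2 ⊕ 3) ⊕ (7 ⊕ 5)) ⊗ ((7 ⊕ 5) ⊕ (6 ⊕ 9))) gives 7.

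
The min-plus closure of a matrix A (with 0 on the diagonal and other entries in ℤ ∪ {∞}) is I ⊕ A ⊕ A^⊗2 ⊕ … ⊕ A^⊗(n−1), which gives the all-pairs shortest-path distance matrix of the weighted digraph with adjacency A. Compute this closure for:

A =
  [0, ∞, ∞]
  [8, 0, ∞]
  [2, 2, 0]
Closure =
  [0, ∞, ∞]
  [8, 0, ∞]
  [2, 2, 0]

This is the Floyd-Warshall all-pairs shortest-path computation. For each intermediate vertex k = 0, 1, …, 2, update dist[i][j] ← min(dist[i][j], dist[i][k] + dist[k][j]). The final matrix gives, for each (i, j), the minimum total weight of any directed path from i to j (possibly empty when i = j).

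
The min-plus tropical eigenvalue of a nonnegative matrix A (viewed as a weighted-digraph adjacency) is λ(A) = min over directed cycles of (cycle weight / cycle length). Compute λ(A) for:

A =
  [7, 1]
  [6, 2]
λ(A) = 2

Enumerate directed cycles and compute their means (weight / length). Sample:
  cycle 0 → 0: weight = 7, length = 1, mean = 7/1 ≈ 7.000
  cycle 1 → 1: weight = 2, length = 1, mean = 2/1 ≈ 2.000
  cycle 0 → 1 → 0: weight = 7, length = 2, mean = 7/2 ≈ 3.500
  cycle 1 → 0 → 1: weight = 7, length = 2, mean = 7/2 ≈ 3.500
Minimum mean = 2.000, attained e.g. along the cycle 1 → 1 with weight 2 and length 1. So λ(A) = 2/1 = 2.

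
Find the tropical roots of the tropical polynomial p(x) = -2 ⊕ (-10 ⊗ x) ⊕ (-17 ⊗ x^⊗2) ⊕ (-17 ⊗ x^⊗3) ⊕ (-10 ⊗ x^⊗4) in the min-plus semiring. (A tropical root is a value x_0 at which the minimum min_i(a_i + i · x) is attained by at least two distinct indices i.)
Roots: {-7, 0, 7, 8}

Each tropical root is a break point of the lower envelope of the lines y = a_i + i · x (there are 5 lines, with slopes 0, 1, ..., 4). Only the lines that attain the minimum somewhere contribute to roots; other lines are dominated. Here the surviving (envelope) indices are i = 4, i = 3, i = 2, i = 1, i = 0.
Intersections between consecutive envelope lines give the roots: for adjacent envelope indices i < j the intersection is x = (a_i − a_j) / (j − i). Reading off the sorted break points: {-7, 0, 7, 8}.
Verification: at each break x_0, at least two indices attain the minimum of min_i(a_i + i · x_0).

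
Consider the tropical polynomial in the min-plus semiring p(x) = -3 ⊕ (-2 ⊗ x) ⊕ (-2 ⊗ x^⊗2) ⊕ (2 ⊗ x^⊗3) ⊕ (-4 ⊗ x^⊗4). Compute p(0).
p(0) = -4

A tropical monomial a ⊗ x^⊗i evaluates to a + i · x. Evaluating each term at x = 0:
  Term 0 contributes -3 + 0 · 0 = -3
  Term 1 contributes -2 + 1 · 0 = -2
  Term 2 contributes -2 + 2 · 0 = -2
  Term 3 contributes 2 + 3 · 0 = 2
  Term 4 contributes -4 + 4 · 0 = -4
p(0) = ⊕ of these = min[-3, -2, -2, 2, -4] = -4.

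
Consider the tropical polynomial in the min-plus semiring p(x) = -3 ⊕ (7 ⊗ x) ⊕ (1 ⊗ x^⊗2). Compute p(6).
p(6) = -3

A tropical monomial a ⊗ x^⊗i evaluates to a + i · x. Evaluating each term at x = 6:
  Term 0 contributes -3 + 0 · 6 = -3
  Term 1 contributes 7 + 1 · 6 = 13
  Term 2 contributes 1 + 2 · 6 = 13
p(6) = ⊕ of these = min[-3, 13, 13] = -3.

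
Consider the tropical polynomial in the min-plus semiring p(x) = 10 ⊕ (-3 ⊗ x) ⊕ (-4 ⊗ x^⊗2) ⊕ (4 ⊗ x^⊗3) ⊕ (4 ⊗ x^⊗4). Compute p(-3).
p(-3) = -10

A tropical monomial a ⊗ x^⊗i evaluates to a + i · x. Evaluating each term at x = -3:
  Term 0 contributes 10 + 0 · -3 = 10
  Term 1 contributes -3 + 1 · -3 = -6
  Term 2 contributes -4 + 2 · -3 = -10
  Term 3 contributes 4 + 3 · -3 = -5
  Term 4 contributes 4 + 4 · -3 = -8
p(-3) = ⊕ of these = min[10, -6, -10, -5, -8] = -10.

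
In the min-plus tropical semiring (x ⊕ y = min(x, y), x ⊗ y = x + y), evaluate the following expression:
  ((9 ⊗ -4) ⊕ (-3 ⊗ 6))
((9 ⊗ -4) ⊕ (-3 ⊗ 6)) = 3

Expand innermost to outermost. Recall ⊕ takes the minimum of its arguments and ⊗ takes their sum. Working out the expression ((9 ⊗ -4) ⊕ (-3 ⊗ 6)) gives 3.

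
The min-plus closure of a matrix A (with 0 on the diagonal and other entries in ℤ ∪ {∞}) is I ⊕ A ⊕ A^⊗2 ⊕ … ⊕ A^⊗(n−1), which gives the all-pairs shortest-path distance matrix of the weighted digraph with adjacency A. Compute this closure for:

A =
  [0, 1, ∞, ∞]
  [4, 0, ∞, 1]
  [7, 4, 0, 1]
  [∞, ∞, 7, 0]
Closure =
  [0, 1, 9, 2]
  [4, 0, 8, 1]
  [7, 4, 0, 1]
  [14, 11, 7, 0]

This is the Floyd-Warshall all-pairs shortest-path computation. For each intermediate vertex k = 0, 1, …, 3, update dist[i][j] ← min(dist[i][j], dist[i][k] + dist[k][j]). The final matrix gives, for each (i, j), the minimum total weight of any directed path from i to j (possibly empty when i = j).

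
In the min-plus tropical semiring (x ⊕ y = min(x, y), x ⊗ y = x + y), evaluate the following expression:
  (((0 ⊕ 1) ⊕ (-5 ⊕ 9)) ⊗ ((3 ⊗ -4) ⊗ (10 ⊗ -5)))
(((0 ⊕ 1) ⊕ (-5 ⊕ 9)) ⊗ ((3 ⊗ -4) ⊗ (10 ⊗ -5))) = -1

Expand innermost to outermost. Recall ⊕ takes the minimum of its arguments and ⊗ takes their sum. Working out the expression (((0 ⊕ 1) ⊕ (-5 ⊕ 9)) ⊗ ((3 ⊗ -4) ⊗ (10 ⊗ -5))) gives -1.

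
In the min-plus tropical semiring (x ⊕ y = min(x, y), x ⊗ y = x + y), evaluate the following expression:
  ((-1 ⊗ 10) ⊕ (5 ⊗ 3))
((-1 ⊗ 10) ⊕ (5 ⊗ 3)) = 8

Expand innermost to outermost. Recall ⊕ takes the minimum of its arguments and ⊗ takes their sum. Working out the expression ((-1 ⊗ 10) ⊕ (5 ⊗ 3)) gives 8.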